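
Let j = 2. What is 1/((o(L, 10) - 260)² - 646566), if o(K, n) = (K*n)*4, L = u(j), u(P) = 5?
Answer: -1/642966 ≈ -1.5553e-6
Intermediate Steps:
L = 5
o(K, n) = 4*K*n
1/((o(L, 10) - 260)² - 646566) = 1/((4*5*10 - 260)² - 646566) = 1/((200 - 260)² - 646566) = 1/((-60)² - 646566) = 1/(3600 - 646566) = 1/(-642966) = -1/642966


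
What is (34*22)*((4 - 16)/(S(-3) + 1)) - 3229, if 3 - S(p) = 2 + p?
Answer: -25121/5 ≈ -5024.2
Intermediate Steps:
S(p) = 1 - p (S(p) = 3 - (2 + p) = 3 + (-2 - p) = 1 - p)
(34*22)*((4 - 16)/(S(-3) + 1)) - 3229 = (34*22)*((4 - 16)/((1 - 1*(-3)) + 1)) - 3229 = 748*(-12/((1 + 3) + 1)) - 3229 = 748*(-12/(4 + 1)) - 3229 = 748*(-12/5) - 3229 = -8976/5 - 3229 = -25121/5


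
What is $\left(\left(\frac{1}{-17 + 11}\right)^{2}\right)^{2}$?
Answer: $\frac{1}{1296} \approx 0.0007716$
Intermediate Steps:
$\left(\left(\frac{1}{-17 + 11}\right)^{2}\right)^{2} = \left(\left(\frac{1}{-6}\right)^{2}\right)^{2} = \left(\left(- \frac{1}{6}\right)^{2}\right)^{2} = \left(\frac{1}{36}\right)^{2} = \frac{1}{1296}$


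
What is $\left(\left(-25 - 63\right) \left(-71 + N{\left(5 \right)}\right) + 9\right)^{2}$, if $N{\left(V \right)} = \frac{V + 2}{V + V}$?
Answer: $\frac{959574529}{25} \approx 3.8383 \cdot 10^{7}$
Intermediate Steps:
$N{\left(V \right)} = \frac{2 + V}{2 V}$
$\left(\left(-25 - 63\right) \left(-71 + N{\left(5 \right)}\right) + 9\right)^{2} = \left(\left(-25 - 63\right) \left(-71 + \frac{2 + 5}{2 \cdot 5}\right) + 9\right)^{2} = \left(- 88 \left(-71 + \frac{1}{2} \cdot \frac{1}{5} \cdot 7\right) + 9\right)^{2} = \left(- 88 \left(-71 + \frac{7}{10}\right) + 9\right)^{2} = \left(\left(-88\right) \left(- \frac{703}{10}\right) + 9\right)^{2} = \left(\frac{30932}{5} + 9\right)^{2} = \left(\frac{30977}{5}\right)^{2} = \frac{959574529}{25}$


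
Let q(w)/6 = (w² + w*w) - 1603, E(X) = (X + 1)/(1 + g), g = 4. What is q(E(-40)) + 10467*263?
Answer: 68598327/25 ≈ 2.7439e+6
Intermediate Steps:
E(X) = ⅕ + X/5 (E(X) = (X + 1)/(1 + 4) = (1 + X)/5 = (1 + X)*(⅕) = ⅕ + X/5)
q(w) = -9618 + 12*w² (q(w) = 6*((w² + w*w) - 1603) = 6*((w² + w²) - 1603) = 6*(2*w² - 1603) = 6*(-1603 + 2*w²) = -9618 + 12*w²)
q(E(-40)) + 10467*263 = (-9618 + 12*(⅕ + (⅕)*(-40))²) + 10467*263 = (-9618 + 12*(⅕ - 8)²) + 2752821 = (-9618 + 12*(-39/5)²) + 2752821 = (-9618 + 12*(1521/25)) + 2752821 = (-9618 + 18252/25) + 2752821 = -222198/25 + 2752821 = 68598327/25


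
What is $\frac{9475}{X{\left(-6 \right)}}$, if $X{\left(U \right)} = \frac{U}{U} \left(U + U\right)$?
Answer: $- \frac{9475}{12} \approx -789.58$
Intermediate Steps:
$X{\left(U \right)} = 2 U$ ($X{\left(U \right)} = 1 \cdot 2 U = 2 U$)
$\frac{9475}{X{\left(-6 \right)}} = \frac{9475}{2 \left(-6\right)} = \frac{9475}{-12} = 9475 \left(- \frac{1}{12}\right) = - \frac{9475}{12}$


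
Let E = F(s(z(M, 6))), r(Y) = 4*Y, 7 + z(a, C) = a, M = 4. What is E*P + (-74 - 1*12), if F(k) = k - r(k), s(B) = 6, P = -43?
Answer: 688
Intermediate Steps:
z(a, C) = -7 + a
F(k) = -3*k (F(k) = k - 4*k = -3*k)
E = -18 (E = -3*6 = -18)
E*P + (-74 - 1*12) = -18*(-43) + (-74 - 1*12) = 774 + (-74 - 12) = 774 - 86 = 688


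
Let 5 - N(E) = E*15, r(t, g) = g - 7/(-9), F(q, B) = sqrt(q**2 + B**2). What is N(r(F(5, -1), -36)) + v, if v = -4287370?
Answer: -12860510/3 ≈ -4.2868e+6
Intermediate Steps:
F(q, B) = sqrt(B**2 + q**2)
r(t, g) = 7/9 + g (r(t, g) = g - 7*(-1)/9 = g - 1*(-7/9) = g + 7/9 = 7/9 + g)
N(E) = 5 - 15*E (N(E) = 5 - E*15 = 5 - 15*E)
N(r(F(5, -1), -36)) + v = (5 - 15*(7/9 - 36)) - 4287370 = (5 - 15*(-317/9)) - 4287370 = (5 + 1585/3) - 4287370 = 1600/3 - 4287370 = -12860510/3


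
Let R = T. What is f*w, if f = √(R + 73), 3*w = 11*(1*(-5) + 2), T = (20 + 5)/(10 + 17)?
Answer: -22*√1497/9 ≈ -94.578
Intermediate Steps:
T = 25/27 ≈ 0.92593
R = 25/27 ≈ 0.92593
w = -11 (w = (11*(1*(-5) + 2))/3 = (11*(-5 + 2))/3 = (11*(-3))/3 = (⅓)*(-33) = -11)
f = 2*√1497/9 (f = √(25/27 + 73) = √(1996/27) = 2*√1497/9 ≈ 8.5980)
f*w = (2*√1497/9)*(-11) = -22*√1497/9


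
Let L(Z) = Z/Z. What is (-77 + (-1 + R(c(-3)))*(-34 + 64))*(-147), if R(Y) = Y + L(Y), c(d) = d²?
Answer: -28371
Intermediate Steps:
L(Z) = 1
R(Y) = 1 + Y (R(Y) = Y + 1 = 1 + Y)
(-77 + (-1 + R(c(-3)))*(-34 + 64))*(-147) = (-77 + (-1 + (1 + (-3)²))*(-34 + 64))*(-147) = (-77 + (-1 + (1 + 9))*30)*(-147) = (-77 + (-1 + 10)*30)*(-147) = (-77 + 9*30)*(-147) = (-77 + 270)*(-147) = 193*(-147) = -28371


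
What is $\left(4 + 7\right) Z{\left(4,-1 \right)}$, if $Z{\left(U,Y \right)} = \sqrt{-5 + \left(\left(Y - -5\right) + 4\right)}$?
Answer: $11 \sqrt{3} \approx 19.053$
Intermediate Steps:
$Z{\left(U,Y \right)} = \sqrt{4 + Y}$ ($Z{\left(U,Y \right)} = \sqrt{-5 + \left(\left(Y + 5\right) + 4\right)} = \sqrt{-5 + \left(\left(5 + Y\right) + 4\right)} = \sqrt{-5 + \left(9 + Y\right)} = \sqrt{4 + Y}$)
$\left(4 + 7\right) Z{\left(4,-1 \right)} = \left(4 + 7\right) \sqrt{4 - 1} = 11 \sqrt{3}$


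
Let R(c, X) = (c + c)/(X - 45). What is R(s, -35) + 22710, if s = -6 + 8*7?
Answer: 90835/4 ≈ 22709.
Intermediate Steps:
s = 50 (s = -6 + 56 = 50)
R(c, X) = 2*c/(-45 + X) (R(c, X) = (2*c)/(-45 + X) = 2*c/(-45 + X))
R(s, -35) + 22710 = 2*50/(-45 - 35) + 22710 = 2*50/(-80) + 22710 = 2*50*(-1/80) + 22710 = -5/4 + 22710 = 90835/4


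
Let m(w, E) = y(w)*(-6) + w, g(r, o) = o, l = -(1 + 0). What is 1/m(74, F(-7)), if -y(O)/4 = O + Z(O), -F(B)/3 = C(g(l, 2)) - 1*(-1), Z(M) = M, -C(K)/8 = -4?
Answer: 1/3626 ≈ 0.00027579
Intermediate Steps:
l = -1 (l = -1*1 = -1)
C(K) = 32 (C(K) = -8*(-4) = 32)
F(B) = -99 (F(B) = -3*(32 - 1*(-1)) = -3*(32 + 1) = -3*33 = -99)
y(O) = -8*O (y(O) = -4*(O + O) = -8*O)
m(w, E) = 49*w (m(w, E) = -8*w*(-6) + w = 48*w + w = 49*w)
1/m(74, F(-7)) = 1/(49*74) = 1/3626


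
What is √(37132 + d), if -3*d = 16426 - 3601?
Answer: √32857 ≈ 181.26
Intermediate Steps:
d = -4275 (d = -(16426 - 3601)/3 = -⅓*12825 = -4275)
√(37132 + d) = √(37132 - 4275) = √32857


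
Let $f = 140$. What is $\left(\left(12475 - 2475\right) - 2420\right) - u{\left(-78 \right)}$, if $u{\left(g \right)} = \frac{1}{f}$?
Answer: $\frac{1061199}{140} \approx 7580.0$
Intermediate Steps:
$u{\left(g \right)} = \frac{1}{140}$
$\left(\left(12475 - 2475\right) - 2420\right) - u{\left(-78 \right)} = \left(\left(12475 - 2475\right) - 2420\right) - \frac{1}{140} = \left(10000 - 2420\right) - \frac{1}{140} = 7580 - \frac{1}{140} = \frac{1061199}{140}$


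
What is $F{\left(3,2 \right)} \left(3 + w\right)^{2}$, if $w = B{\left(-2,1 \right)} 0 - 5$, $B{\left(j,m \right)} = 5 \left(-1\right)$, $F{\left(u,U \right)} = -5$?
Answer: $-20$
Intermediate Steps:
$B{\left(j,m \right)} = -5$
$w = -5$ ($w = \left(-5\right) 0 - 5 = 0 - 5 = -5$)
$F{\left(3,2 \right)} \left(3 + w\right)^{2} = - 5 \left(3 - 5\right)^{2} = - 5 \left(-2\right)^{2} = \left(-5\right) 4 = -20$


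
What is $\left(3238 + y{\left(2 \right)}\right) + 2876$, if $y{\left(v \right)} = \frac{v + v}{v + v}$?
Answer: $6115$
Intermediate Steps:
$y{\left(v \right)} = 1$ ($y{\left(v \right)} = \frac{2 v}{2 v} = 2 v \frac{1}{2 v} = 1$)
$\left(3238 + y{\left(2 \right)}\right) + 2876 = \left(3238 + 1\right) + 2876 = 3239 + 2876 = 6115$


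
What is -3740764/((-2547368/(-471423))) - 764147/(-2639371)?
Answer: -1163620449318683429/1680862306382 ≈ -6.9228e+5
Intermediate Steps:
-3740764/((-2547368/(-471423))) - 764147/(-2639371) = -3740764/((-2547368*(-1/471423))) - 764147*(-1/2639371) = -3740764/2547368/471423 + 764147/2639371 = -3740764*471423/2547368 + 764147/2639371 = -440870546793/636842 + 764147/2639371 = -1163620449318683429/1680862306382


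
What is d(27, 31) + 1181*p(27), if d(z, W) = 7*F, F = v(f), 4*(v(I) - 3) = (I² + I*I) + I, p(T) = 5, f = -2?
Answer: 11873/2 ≈ 5936.5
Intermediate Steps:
v(I) = 3 + I²/2 + I/4 (v(I) = 3 + ((I² + I*I) + I)/4 = 3 + ((I² + I²) + I)/4 = 3 + (2*I² + I)/4 = 3 + (I + 2*I²)/4 = 3 + (I²/2 + I/4) = 3 + I²/2 + I/4)
F = 9/2 (F = 3 + (½)*(-2)² + (¼)*(-2) = 3 + (½)*4 - ½ = 3 + 2 - ½ = 9/2 ≈ 4.5000)
d(z, W) = 63/2 (d(z, W) = 7*(9/2) = 63/2)
d(27, 31) + 1181*p(27) = 63/2 + 1181*5 = 63/2 + 5905 = 11873/2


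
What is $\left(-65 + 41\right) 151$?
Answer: $-3624$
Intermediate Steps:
$\left(-65 + 41\right) 151 = \left(-24\right) 151 = -3624$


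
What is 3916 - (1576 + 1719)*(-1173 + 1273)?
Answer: -325584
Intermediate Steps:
3916 - (1576 + 1719)*(-1173 + 1273) = 3916 - 3295*100 = 3916 - 1*329500 = 3916 - 329500 = -325584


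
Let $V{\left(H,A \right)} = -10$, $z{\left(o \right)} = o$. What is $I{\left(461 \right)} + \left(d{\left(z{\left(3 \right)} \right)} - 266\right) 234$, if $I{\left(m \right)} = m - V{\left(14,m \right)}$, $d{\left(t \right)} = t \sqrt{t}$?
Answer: $-61773 + 702 \sqrt{3} \approx -60557.0$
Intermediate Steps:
$d{\left(t \right)} = t^{\frac{3}{2}}$
$I{\left(m \right)} = 10 + m$ ($I{\left(m \right)} = m - -10 = m + 10 = 10 + m$)
$I{\left(461 \right)} + \left(d{\left(z{\left(3 \right)} \right)} - 266\right) 234 = \left(10 + 461\right) + \left(3^{\frac{3}{2}} - 266\right) 234 = 471 + \left(3 \sqrt{3} - 266\right) 234 = 471 + \left(-266 + 3 \sqrt{3}\right) 234 = 471 - \left(62244 - 702 \sqrt{3}\right) = -61773 + 702 \sqrt{3}$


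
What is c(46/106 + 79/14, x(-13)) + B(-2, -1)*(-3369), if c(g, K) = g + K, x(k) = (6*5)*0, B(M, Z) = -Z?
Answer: -2495289/742 ≈ -3362.9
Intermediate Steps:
x(k) = 0 (x(k) = 30*0 = 0)
c(g, K) = K + g
c(46/106 + 79/14, x(-13)) + B(-2, -1)*(-3369) = (0 + (46/106 + 79/14)) - 1*(-1)*(-3369) = (0 + (46*(1/106) + 79*(1/14))) + 1*(-3369) = (0 + (23/53 + 79/14)) - 3369 = (0 + 4509/742) - 3369 = 4509/742 - 3369 = -2495289/742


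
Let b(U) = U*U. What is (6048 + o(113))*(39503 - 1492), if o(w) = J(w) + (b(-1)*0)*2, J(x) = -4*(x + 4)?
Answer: 212101380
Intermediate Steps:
J(x) = -16 - 4*x (J(x) = -4*(4 + x) = -16 - 4*x)
b(U) = U**2
o(w) = -16 - 4*w (o(w) = (-16 - 4*w) + ((-1)**2*0)*2 = (-16 - 4*w) + (1*0)*2 = (-16 - 4*w) + 0*2 = (-16 - 4*w) + 0 = -16 - 4*w)
(6048 + o(113))*(39503 - 1492) = (6048 + (-16 - 4*113))*(39503 - 1492) = (6048 + (-16 - 452))*38011 = (6048 - 468)*38011 = 5580*38011 = 212101380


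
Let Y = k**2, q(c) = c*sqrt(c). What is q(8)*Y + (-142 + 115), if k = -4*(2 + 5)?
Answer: -27 + 12544*sqrt(2) ≈ 17713.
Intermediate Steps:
q(c) = c**(3/2)
k = -28 (k = -4*7 = -28)
Y = 784 (Y = (-28)**2 = 784)
q(8)*Y + (-142 + 115) = 8**(3/2)*784 + (-142 + 115) = (16*sqrt(2))*784 - 27 = 12544*sqrt(2) - 27 = -27 + 12544*sqrt(2)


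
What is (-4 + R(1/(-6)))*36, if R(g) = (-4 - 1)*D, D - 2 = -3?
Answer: 36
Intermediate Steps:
D = -1 (D = 2 - 3 = -1)
R(g) = 5 (R(g) = (-4 - 1)*(-1) = -5*(-1) = 5)
(-4 + R(1/(-6)))*36 = (-4 + 5)*36 = 1*36 = 36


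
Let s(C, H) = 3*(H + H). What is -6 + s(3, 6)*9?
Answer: 318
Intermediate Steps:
s(C, H) = 6*H (s(C, H) = 3*(2*H) = 6*H)
-6 + s(3, 6)*9 = -6 + (6*6)*9 = -6 + 36*9 = -6 + 324 = 318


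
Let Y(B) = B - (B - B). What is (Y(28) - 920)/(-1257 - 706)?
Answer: 892/1963 ≈ 0.45441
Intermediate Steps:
Y(B) = B (Y(B) = B - 1*0 = B + 0 = B)
(Y(28) - 920)/(-1257 - 706) = (28 - 920)/(-1257 - 706) = -892/(-1963) = -892*(-1/1963) = 892/1963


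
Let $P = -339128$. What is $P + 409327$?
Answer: $70199$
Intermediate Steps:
$P + 409327 = -339128 + 409327 = 70199$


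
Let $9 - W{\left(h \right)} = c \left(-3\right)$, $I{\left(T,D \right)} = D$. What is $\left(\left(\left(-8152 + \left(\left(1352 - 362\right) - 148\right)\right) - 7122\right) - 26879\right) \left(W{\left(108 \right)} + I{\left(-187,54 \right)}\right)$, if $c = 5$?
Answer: $-3222258$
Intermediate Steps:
$W{\left(h \right)} = 24$ ($W{\left(h \right)} = 9 - 5 \left(-3\right) = 9 - -15 = 9 + 15 = 24$)
$\left(\left(\left(-8152 + \left(\left(1352 - 362\right) - 148\right)\right) - 7122\right) - 26879\right) \left(W{\left(108 \right)} + I{\left(-187,54 \right)}\right) = \left(\left(\left(-8152 + \left(\left(1352 - 362\right) - 148\right)\right) - 7122\right) - 26879\right) \left(24 + 54\right) = \left(\left(\left(-8152 + \left(990 - 148\right)\right) - 7122\right) - 26879\right) 78 = \left(\left(\left(-8152 + 842\right) - 7122\right) - 26879\right) 78 = \left(\left(-7310 - 7122\right) - 26879\right) 78 = \left(-14432 - 26879\right) 78 = \left(-41311\right) 78 = -3222258$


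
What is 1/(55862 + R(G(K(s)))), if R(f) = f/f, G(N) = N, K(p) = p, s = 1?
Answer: 1/55863 ≈ 1.7901e-5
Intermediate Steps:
R(f) = 1
1/(55862 + R(G(K(s)))) = 1/(55862 + 1) = 1/55863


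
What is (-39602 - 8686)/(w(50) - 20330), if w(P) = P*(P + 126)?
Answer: 24144/5765 ≈ 4.1880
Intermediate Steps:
w(P) = P*(126 + P)
(-39602 - 8686)/(w(50) - 20330) = (-39602 - 8686)/(50*(126 + 50) - 20330) = -48288/(50*176 - 20330) = -48288/(8800 - 20330) = -48288/(-11530) = -48288*(-1/11530) = 24144/5765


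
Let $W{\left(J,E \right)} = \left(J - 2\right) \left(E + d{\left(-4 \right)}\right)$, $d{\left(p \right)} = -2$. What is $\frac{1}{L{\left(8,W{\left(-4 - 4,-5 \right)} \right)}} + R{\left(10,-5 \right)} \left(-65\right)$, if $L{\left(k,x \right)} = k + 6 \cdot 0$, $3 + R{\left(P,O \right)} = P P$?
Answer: $- \frac{50439}{8} \approx -6304.9$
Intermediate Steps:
$R{\left(P,O \right)} = -3 + P^{2}$ ($R{\left(P,O \right)} = -3 + P P = -3 + P^{2}$)
$W{\left(J,E \right)} = \left(-2 + E\right) \left(-2 + J\right)$ ($W{\left(J,E \right)} = \left(J - 2\right) \left(E - 2\right) = \left(-2 + J\right) \left(-2 + E\right) = \left(-2 + E\right) \left(-2 + J\right)$)
$L{\left(k,x \right)} = k$ ($L{\left(k,x \right)} = k + 0 = k$)
$\frac{1}{L{\left(8,W{\left(-4 - 4,-5 \right)} \right)}} + R{\left(10,-5 \right)} \left(-65\right) = \frac{1}{8} + \left(-3 + 10^{2}\right) \left(-65\right) = \frac{1}{8} + \left(-3 + 100\right) \left(-65\right) = \frac{1}{8} + 97 \left(-65\right) = \frac{1}{8} - 6305 = - \frac{50439}{8}$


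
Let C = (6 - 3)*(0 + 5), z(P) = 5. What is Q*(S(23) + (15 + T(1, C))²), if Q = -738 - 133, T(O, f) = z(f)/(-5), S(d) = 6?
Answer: -175942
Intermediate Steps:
C = 15 (C = 3*5 = 15)
T(O, f) = -1 (T(O, f) = 5/(-5) = 5*(-⅕) = -1)
Q = -871
Q*(S(23) + (15 + T(1, C))²) = -871*(6 + (15 - 1)²) = -871*(6 + 14²) = -871*(6 + 196) = -871*202 = -175942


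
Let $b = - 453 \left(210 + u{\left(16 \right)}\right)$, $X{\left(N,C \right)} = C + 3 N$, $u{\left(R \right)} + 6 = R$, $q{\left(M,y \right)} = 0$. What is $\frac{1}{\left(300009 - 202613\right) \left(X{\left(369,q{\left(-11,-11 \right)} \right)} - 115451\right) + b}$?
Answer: $- \frac{1}{11136747884} \approx -8.9793 \cdot 10^{-11}$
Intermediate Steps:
$u{\left(R \right)} = -6 + R$
$b = -99660$ ($b = - 453 \left(210 + \left(-6 + 16\right)\right) = - 453 \left(210 + 10\right) = \left(-453\right) 220 = -99660$)
$\frac{1}{\left(300009 - 202613\right) \left(X{\left(369,q{\left(-11,-11 \right)} \right)} - 115451\right) + b} = \frac{1}{\left(300009 - 202613\right) \left(\left(0 + 3 \cdot 369\right) - 115451\right) - 99660} = \frac{1}{97396 \left(\left(0 + 1107\right) - 115451\right) - 99660} = \frac{1}{97396 \left(1107 - 115451\right) - 99660} = \frac{1}{97396 \left(-114344\right) - 99660} = \frac{1}{-11136648224 - 99660} = \frac{1}{-11136747884} = - \frac{1}{11136747884}$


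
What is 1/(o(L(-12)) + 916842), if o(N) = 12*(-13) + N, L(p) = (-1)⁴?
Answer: 1/916687 ≈ 1.0909e-6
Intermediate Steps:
L(p) = 1
o(N) = -156 + N
1/(o(L(-12)) + 916842) = 1/((-156 + 1) + 916842) = 1/(-155 + 916842) = 1/916687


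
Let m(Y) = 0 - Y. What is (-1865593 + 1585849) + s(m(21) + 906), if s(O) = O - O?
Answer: -279744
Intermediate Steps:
m(Y) = -Y
s(O) = 0
(-1865593 + 1585849) + s(m(21) + 906) = (-1865593 + 1585849) + 0 = -279744 + 0 = -279744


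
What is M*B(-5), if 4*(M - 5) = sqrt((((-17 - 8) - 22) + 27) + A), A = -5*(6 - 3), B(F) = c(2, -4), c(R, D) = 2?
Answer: 10 + I*sqrt(35)/2 ≈ 10.0 + 2.958*I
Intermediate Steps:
B(F) = 2
A = -15 (A = -5*3 = -15)
M = 5 + I*sqrt(35)/4 (M = 5 + sqrt((((-17 - 8) - 22) + 27) - 15)/4 = 5 + sqrt(((-25 - 22) + 27) - 15)/4 = 5 + sqrt((-47 + 27) - 15)/4 = 5 + sqrt(-20 - 15)/4 = 5 + sqrt(-35)/4 = 5 + (I*sqrt(35))/4 = 5 + I*sqrt(35)/4 ≈ 5.0 + 1.479*I)
M*B(-5) = (5 + I*sqrt(35)/4)*2 = 10 + I*sqrt(35)/2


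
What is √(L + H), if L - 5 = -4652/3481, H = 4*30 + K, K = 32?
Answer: √541865/59 ≈ 12.477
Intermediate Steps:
H = 152 (H = 4*30 + 32 = 120 + 32 = 152)
L = 12753/3481 (L = 5 - 4652/3481 = 12753/3481 ≈ 3.6636)
√(L + H) = √(12753/3481 + 152) = √(541865/3481) = √541865/59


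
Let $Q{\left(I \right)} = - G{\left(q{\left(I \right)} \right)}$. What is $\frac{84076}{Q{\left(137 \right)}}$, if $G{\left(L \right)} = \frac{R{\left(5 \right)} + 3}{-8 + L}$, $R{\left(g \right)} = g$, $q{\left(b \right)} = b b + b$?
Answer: $-198608531$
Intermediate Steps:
$q{\left(b \right)} = b + b^{2}$ ($q{\left(b \right)} = b^{2} + b = b + b^{2}$)
$G{\left(L \right)} = \frac{8}{-8 + L}$ ($G{\left(L \right)} = \frac{5 + 3}{-8 + L} = \frac{8}{-8 + L}$)
$Q{\left(I \right)} = - \frac{8}{-8 + I \left(1 + I\right)}$
$\frac{84076}{Q{\left(137 \right)}} = \frac{84076}{\left(-8\right) \frac{1}{-8 + 137 \left(1 + 137\right)}} = \frac{84076}{\left(-8\right) \frac{1}{-8 + 137 \cdot 138}} = \frac{84076}{\left(-8\right) \frac{1}{-8 + 18906}} = \frac{84076}{\left(-8\right) \frac{1}{18898}} = \frac{84076}{- \frac{4}{9449}} = 84076 \left(- \frac{9449}{4}\right) = -198608531$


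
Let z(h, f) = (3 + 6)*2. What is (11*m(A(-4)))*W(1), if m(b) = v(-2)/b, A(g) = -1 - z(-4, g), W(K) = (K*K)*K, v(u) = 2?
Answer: -22/19 ≈ -1.1579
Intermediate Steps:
z(h, f) = 18 (z(h, f) = 9*2 = 18)
W(K) = K³ (W(K) = K²*K = K³)
A(g) = -19 (A(g) = -1 - 1*18 = -1 - 18 = -19)
m(b) = 2/b
(11*m(A(-4)))*W(1) = (11*(2/(-19)))*1³ = (11*(2*(-1/19)))*1 = (11*(-2/19))*1 = -22/19*1 = -22/19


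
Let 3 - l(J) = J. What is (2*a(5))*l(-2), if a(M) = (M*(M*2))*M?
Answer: 2500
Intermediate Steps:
l(J) = 3 - J
a(M) = 2*M**3 (a(M) = (M*(2*M))*M = (2*M**2)*M = 2*M**3)
(2*a(5))*l(-2) = (2*(2*5**3))*(3 - 1*(-2)) = (2*(2*125))*(3 + 2) = (2*250)*5 = 500*5 = 2500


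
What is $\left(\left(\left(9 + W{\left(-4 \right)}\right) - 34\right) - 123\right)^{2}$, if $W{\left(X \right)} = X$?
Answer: $23104$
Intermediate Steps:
$\left(\left(\left(9 + W{\left(-4 \right)}\right) - 34\right) - 123\right)^{2} = \left(\left(\left(9 - 4\right) - 34\right) - 123\right)^{2} = \left(\left(5 - 34\right) - 123\right)^{2} = \left(-29 - 123\right)^{2} = \left(-152\right)^{2} = 23104$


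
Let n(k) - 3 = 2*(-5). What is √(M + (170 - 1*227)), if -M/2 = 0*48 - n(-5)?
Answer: I*√71 ≈ 8.4261*I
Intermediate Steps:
n(k) = -7 (n(k) = 3 + 2*(-5) = 3 - 10 = -7)
M = -14 (M = -2*(0*48 - 1*(-7)) = -2*(0 + 7) = -2*7 = -14)
√(M + (170 - 1*227)) = √(-14 + (170 - 1*227)) = √(-14 + (170 - 227)) = √(-14 - 57) = √(-71) = I*√71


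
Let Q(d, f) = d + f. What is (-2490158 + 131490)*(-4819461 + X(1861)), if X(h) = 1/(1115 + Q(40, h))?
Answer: 659315489355625/58 ≈ 1.1368e+13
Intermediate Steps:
X(h) = 1/(1155 + h) (X(h) = 1/(1115 + (40 + h)) = 1/(1155 + h))
(-2490158 + 131490)*(-4819461 + X(1861)) = (-2490158 + 131490)*(-4819461 + 1/(1155 + 1861)) = -2358668*(-4819461 + 1/3016) = -2358668*(-14535494375/3016) = 659315489355625/58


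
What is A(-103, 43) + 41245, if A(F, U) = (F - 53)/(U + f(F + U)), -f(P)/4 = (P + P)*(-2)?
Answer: 37821821/917 ≈ 41245.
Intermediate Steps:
f(P) = 16*P (f(P) = -4*(P + P)*(-2) = -4*2*P*(-2) = -(-16)*P = 16*P)
A(F, U) = (-53 + F)/(16*F + 17*U) (A(F, U) = (F - 53)/(U + 16*(F + U)) = (-53 + F)/(U + (16*F + 16*U)) = (-53 + F)/(16*F + 17*U))
A(-103, 43) + 41245 = (-53 - 103)/(16*(-103) + 17*43) + 41245 = -156/(-1648 + 731) + 41245 = -156/(-917) + 41245 = -1/917*(-156) + 41245 = 156/917 + 41245 = 37821821/917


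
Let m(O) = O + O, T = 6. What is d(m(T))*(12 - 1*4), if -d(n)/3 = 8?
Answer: -192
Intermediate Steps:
m(O) = 2*O
d(n) = -24 (d(n) = -3*8 = -24)
d(m(T))*(12 - 1*4) = -24*(12 - 1*4) = -24*(12 - 4) = -24*8 = -192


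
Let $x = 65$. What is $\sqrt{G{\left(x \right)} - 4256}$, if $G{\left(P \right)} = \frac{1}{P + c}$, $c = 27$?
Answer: $\frac{i \sqrt{9005673}}{46} \approx 65.238 i$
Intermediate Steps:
$G{\left(P \right)} = \frac{1}{27 + P}$ ($G{\left(P \right)} = \frac{1}{P + 27} = \frac{1}{27 + P}$)
$\sqrt{G{\left(x \right)} - 4256} = \sqrt{\frac{1}{27 + 65} - 4256} = \sqrt{\frac{1}{92} - 4256} = \sqrt{- \frac{391551}{92}} = \frac{i \sqrt{9005673}}{46}$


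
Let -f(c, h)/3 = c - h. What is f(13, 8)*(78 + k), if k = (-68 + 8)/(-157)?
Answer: -184590/157 ≈ -1175.7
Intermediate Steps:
f(c, h) = -3*c + 3*h (f(c, h) = -3*(c - h) = -3*c + 3*h)
k = 60/157 (k = -60*(-1/157) = 60/157 ≈ 0.38217)
f(13, 8)*(78 + k) = (-3*13 + 3*8)*(78 + 60/157) = (-39 + 24)*(12306/157) = -15*12306/157 = -184590/157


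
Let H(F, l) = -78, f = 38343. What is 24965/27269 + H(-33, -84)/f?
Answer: 318368671/348525089 ≈ 0.91347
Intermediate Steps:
24965/27269 + H(-33, -84)/f = 24965/27269 - 78/38343 = 24965*(1/27269) - 78*1/38343 = 24965/27269 - 26/12781 = 318368671/348525089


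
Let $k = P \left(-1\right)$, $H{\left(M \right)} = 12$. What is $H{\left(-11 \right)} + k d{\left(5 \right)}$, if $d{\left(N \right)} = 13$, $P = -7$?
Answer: $103$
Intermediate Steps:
$k = 7$ ($k = \left(-7\right) \left(-1\right) = 7$)
$H{\left(-11 \right)} + k d{\left(5 \right)} = 12 + 7 \cdot 13 = 12 + 91 = 103$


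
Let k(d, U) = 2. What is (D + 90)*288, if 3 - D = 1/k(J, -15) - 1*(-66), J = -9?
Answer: 7632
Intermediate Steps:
D = -127/2 (D = 3 - (1/2 - 1*(-66)) = 3 - (½ + 66) = 3 - 1*133/2 = 3 - 133/2 = -127/2 ≈ -63.500)
(D + 90)*288 = (-127/2 + 90)*288 = (53/2)*288 = 7632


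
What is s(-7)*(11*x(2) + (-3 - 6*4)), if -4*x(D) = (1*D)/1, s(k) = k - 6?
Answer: 845/2 ≈ 422.50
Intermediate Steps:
s(k) = -6 + k
x(D) = -D/4 (x(D) = -1*D/(4*1) = -D/4)
s(-7)*(11*x(2) + (-3 - 6*4)) = (-6 - 7)*(11*(-¼*2) + (-3 - 6*4)) = -13*(11*(-½) + (-3 - 24)) = -13*(-11/2 - 27) = -13*(-65/2) = 845/2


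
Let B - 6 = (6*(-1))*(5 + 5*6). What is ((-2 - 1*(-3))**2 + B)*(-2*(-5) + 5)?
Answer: -3045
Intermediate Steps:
B = -204 (B = 6 + (6*(-1))*(5 + 5*6) = 6 - 6*(5 + 30) = 6 - 6*35 = 6 - 210 = -204)
((-2 - 1*(-3))**2 + B)*(-2*(-5) + 5) = ((-2 - 1*(-3))**2 - 204)*(-2*(-5) + 5) = ((-2 + 3)**2 - 204)*(10 + 5) = (1**2 - 204)*15 = (1 - 204)*15 = -203*15 = -3045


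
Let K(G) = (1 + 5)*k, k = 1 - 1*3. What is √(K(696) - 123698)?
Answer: I*√123710 ≈ 351.72*I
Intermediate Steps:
k = -2 (k = 1 - 3 = -2)
K(G) = -12 (K(G) = (1 + 5)*(-2) = 6*(-2) = -12)
√(K(696) - 123698) = √(-12 - 123698) = √(-123710) = I*√123710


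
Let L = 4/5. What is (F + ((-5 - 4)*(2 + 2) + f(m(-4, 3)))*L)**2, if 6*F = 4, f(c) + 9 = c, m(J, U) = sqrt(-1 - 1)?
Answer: 280612/225 - 848*I*sqrt(2)/15 ≈ 1247.2 - 79.95*I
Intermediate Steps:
m(J, U) = I*sqrt(2) (m(J, U) = sqrt(-2) = I*sqrt(2))
f(c) = -9 + c
L = 4/5 (L = 4*(1/5) = 4/5 ≈ 0.80000)
F = 2/3 (F = (1/6)*4 = 2/3 ≈ 0.66667)
(F + ((-5 - 4)*(2 + 2) + f(m(-4, 3)))*L)**2 = (2/3 + ((-5 - 4)*(2 + 2) + (-9 + I*sqrt(2)))*(4/5))**2 = (2/3 + (-9*4 + (-9 + I*sqrt(2)))*(4/5))**2 = (2/3 + (-36 + (-9 + I*sqrt(2)))*(4/5))**2 = (2/3 + (-45 + I*sqrt(2))*(4/5))**2 = (2/3 + (-36 + 4*I*sqrt(2)/5))**2 = (-106/3 + 4*I*sqrt(2)/5)**2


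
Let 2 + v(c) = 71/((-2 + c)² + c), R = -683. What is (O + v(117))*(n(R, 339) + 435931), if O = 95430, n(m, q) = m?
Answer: 277078974077928/6671 ≈ 4.1535e+10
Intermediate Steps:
v(c) = -2 + 71/(c + (-2 + c)²) (v(c) = -2 + 71/((-2 + c)² + c) = -2 + 71/(c + (-2 + c)²))
(O + v(117))*(n(R, 339) + 435931) = (95430 + (71 - 2*117 - 2*(-2 + 117)²)/(117 + (-2 + 117)²))*(-683 + 435931) = (95430 + (71 - 234 - 2*115²)/(117 + 115²))*435248 = (95430 + (71 - 234 - 2*13225)/(117 + 13225))*435248 = (95430 + (71 - 234 - 26450)/13342)*435248 = (95430 + (1/13342)*(-26613))*435248 = (95430 - 26613/13342)*435248 = (1273200447/13342)*435248 = 277078974077928/6671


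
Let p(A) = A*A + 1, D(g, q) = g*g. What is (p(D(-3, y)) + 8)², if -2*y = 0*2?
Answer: 8100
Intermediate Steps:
y = 0 (y = -0*2 = -½*0 = 0)
D(g, q) = g²
p(A) = 1 + A² (p(A) = A² + 1 = 1 + A²)
(p(D(-3, y)) + 8)² = ((1 + ((-3)²)²) + 8)² = ((1 + 9²) + 8)² = ((1 + 81) + 8)² = (82 + 8)² = 90² = 8100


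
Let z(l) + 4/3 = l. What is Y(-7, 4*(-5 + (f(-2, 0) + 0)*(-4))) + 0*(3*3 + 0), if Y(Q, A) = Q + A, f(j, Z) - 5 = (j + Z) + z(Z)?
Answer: -161/3 ≈ -53.667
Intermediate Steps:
z(l) = -4/3 + l
f(j, Z) = 11/3 + j + 2*Z (f(j, Z) = 5 + ((j + Z) + (-4/3 + Z)) = 5 + ((Z + j) + (-4/3 + Z)) = 5 + (-4/3 + j + 2*Z) = 11/3 + j + 2*Z)
Y(Q, A) = A + Q
Y(-7, 4*(-5 + (f(-2, 0) + 0)*(-4))) + 0*(3*3 + 0) = (4*(-5 + ((11/3 - 2 + 2*0) + 0)*(-4)) - 7) + 0*(3*3 + 0) = (4*(-5 + ((11/3 - 2 + 0) + 0)*(-4)) - 7) + 0*(9 + 0) = (4*(-5 + (5/3 + 0)*(-4)) - 7) + 0*9 = (4*(-5 + (5/3)*(-4)) - 7) + 0 = (4*(-5 - 20/3) - 7) + 0 = (4*(-35/3) - 7) + 0 = (-140/3 - 7) + 0 = -161/3 + 0 = -161/3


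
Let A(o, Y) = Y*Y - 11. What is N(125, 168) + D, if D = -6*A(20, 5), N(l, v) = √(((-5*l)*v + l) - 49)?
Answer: -84 + 2*I*√26231 ≈ -84.0 + 323.92*I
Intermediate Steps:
A(o, Y) = -11 + Y² (A(o, Y) = Y² - 11 = -11 + Y²)
N(l, v) = √(-49 + l - 5*l*v) (N(l, v) = √((-5*l*v + l) - 49) = √((l - 5*l*v) - 49) = √(-49 + l - 5*l*v))
D = -84 (D = -6*(-11 + 5²) = -6*(-11 + 25) = -6*14 = -84)
N(125, 168) + D = √(-49 + 125 - 5*125*168) - 84 = √(-49 + 125 - 105000) - 84 = √(-104924) - 84 = 2*I*√26231 - 84 = -84 + 2*I*√26231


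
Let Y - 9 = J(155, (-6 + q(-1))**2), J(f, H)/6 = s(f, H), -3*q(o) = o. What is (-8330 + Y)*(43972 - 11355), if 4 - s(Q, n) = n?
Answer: -830722373/3 ≈ -2.7691e+8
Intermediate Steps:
s(Q, n) = 4 - n
q(o) = -o/3
J(f, H) = 24 - 6*H (J(f, H) = 6*(4 - H) = 24 - 6*H)
Y = -479/3 (Y = 9 + (24 - 6*(-6 - 1/3*(-1))**2) = 9 + (24 - 6*(-6 + 1/3)**2) = 9 + (24 - 6*(-17/3)**2) = 9 + (24 - 6*289/9) = 9 + (24 - 578/3) = 9 - 506/3 = -479/3 ≈ -159.67)
(-8330 + Y)*(43972 - 11355) = (-8330 - 479/3)*(43972 - 11355) = -25469/3*32617 = -830722373/3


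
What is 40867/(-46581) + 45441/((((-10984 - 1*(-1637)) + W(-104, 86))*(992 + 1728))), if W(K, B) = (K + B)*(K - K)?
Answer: -61241926853/69662817120 ≈ -0.87912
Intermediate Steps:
W(K, B) = 0 (W(K, B) = (B + K)*0 = 0)
40867/(-46581) + 45441/((((-10984 - 1*(-1637)) + W(-104, 86))*(992 + 1728))) = 40867/(-46581) + 45441/((((-10984 - 1*(-1637)) + 0)*(992 + 1728))) = 40867*(-1/46581) + 45441/((((-10984 + 1637) + 0)*2720)) = -40867/46581 + 45441/(((-9347 + 0)*2720)) = -40867/46581 + 45441/((-9347*2720)) = -40867/46581 + 45441/(-25423840) = -40867/46581 + 45441*(-1/25423840) = -40867/46581 - 2673/1495520 = -61241926853/69662817120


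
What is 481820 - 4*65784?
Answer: 218684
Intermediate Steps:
481820 - 4*65784 = 481820 - 1*263136 = 481820 - 263136 = 218684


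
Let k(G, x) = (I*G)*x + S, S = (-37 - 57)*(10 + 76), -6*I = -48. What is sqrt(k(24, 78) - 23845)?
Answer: I*sqrt(16953) ≈ 130.2*I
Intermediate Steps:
I = 8 (I = -1/6*(-48) = 8)
S = -8084 (S = -94*86 = -8084)
k(G, x) = -8084 + 8*G*x (k(G, x) = (8*G)*x - 8084 = 8*G*x - 8084 = -8084 + 8*G*x)
sqrt(k(24, 78) - 23845) = sqrt((-8084 + 8*24*78) - 23845) = sqrt((-8084 + 14976) - 23845) = sqrt(6892 - 23845) = sqrt(-16953) = I*sqrt(16953)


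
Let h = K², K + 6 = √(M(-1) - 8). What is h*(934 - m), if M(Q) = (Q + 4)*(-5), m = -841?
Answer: 23075 - 21300*I*√23 ≈ 23075.0 - 1.0215e+5*I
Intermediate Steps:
M(Q) = -20 - 5*Q (M(Q) = (4 + Q)*(-5) = -20 - 5*Q)
K = -6 + I*√23 (K = -6 + √((-20 - 5*(-1)) - 8) = -6 + √((-20 + 5) - 8) = -6 + √(-15 - 8) = -6 + √(-23) = -6 + I*√23 ≈ -6.0 + 4.7958*I)
h = (-6 + I*√23)² ≈ 13.0 - 57.55*I
h*(934 - m) = (6 - I*√23)²*(934 - 1*(-841)) = (6 - I*√23)²*(934 + 841) = (6 - I*√23)²*1775 = 1775*(6 - I*√23)²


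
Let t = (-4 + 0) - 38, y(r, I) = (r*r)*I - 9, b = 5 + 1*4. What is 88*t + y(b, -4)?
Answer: -4029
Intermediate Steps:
b = 9 (b = 5 + 4 = 9)
y(r, I) = -9 + I*r**2 (y(r, I) = r**2*I - 9 = I*r**2 - 9 = -9 + I*r**2)
t = -42 (t = -4 - 38 = -42)
88*t + y(b, -4) = 88*(-42) + (-9 - 4*9**2) = -3696 + (-9 - 4*81) = -3696 + (-9 - 324) = -3696 - 333 = -4029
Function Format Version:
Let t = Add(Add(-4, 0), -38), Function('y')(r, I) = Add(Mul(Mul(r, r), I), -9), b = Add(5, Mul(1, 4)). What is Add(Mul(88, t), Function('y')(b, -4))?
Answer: -4029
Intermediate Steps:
b = 9 (b = Add(5, 4) = 9)
Function('y')(r, I) = Add(-9, Mul(I, Pow(r, 2))) (Function('y')(r, I) = Add(Mul(Pow(r, 2), I), -9) = Add(Mul(I, Pow(r, 2)), -9) = Add(-9, Mul(I, Pow(r, 2))))
t = -42 (t = Add(-4, -38) = -42)
Add(Mul(88, t), Function('y')(b, -4)) = Add(Mul(88, -42), Add(-9, Mul(-4, Pow(9, 2)))) = Add(-3696, Add(-9, Mul(-4, 81))) = Add(-3696, Add(-9, -324)) = Add(-3696, -333) = -4029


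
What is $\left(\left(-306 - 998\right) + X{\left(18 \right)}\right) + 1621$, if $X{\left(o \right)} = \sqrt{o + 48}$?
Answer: $317 + \sqrt{66} \approx 325.12$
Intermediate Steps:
$X{\left(o \right)} = \sqrt{48 + o}$
$\left(\left(-306 - 998\right) + X{\left(18 \right)}\right) + 1621 = \left(\left(-306 - 998\right) + \sqrt{48 + 18}\right) + 1621 = \left(\left(-306 - 998\right) + \sqrt{66}\right) + 1621 = \left(-1304 + \sqrt{66}\right) + 1621 = 317 + \sqrt{66}$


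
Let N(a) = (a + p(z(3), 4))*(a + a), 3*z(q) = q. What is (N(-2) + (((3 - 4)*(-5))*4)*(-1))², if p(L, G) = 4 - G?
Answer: 144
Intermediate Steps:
z(q) = q/3
N(a) = 2*a² (N(a) = (a + (4 - 1*4))*(a + a) = (a + (4 - 4))*(2*a) = (a + 0)*(2*a) = a*(2*a) = 2*a²)
(N(-2) + (((3 - 4)*(-5))*4)*(-1))² = (2*(-2)² + (((3 - 4)*(-5))*4)*(-1))² = (2*4 + (-1*(-5)*4)*(-1))² = (8 + (5*4)*(-1))² = (8 + 20*(-1))² = (8 - 20)² = (-12)² = 144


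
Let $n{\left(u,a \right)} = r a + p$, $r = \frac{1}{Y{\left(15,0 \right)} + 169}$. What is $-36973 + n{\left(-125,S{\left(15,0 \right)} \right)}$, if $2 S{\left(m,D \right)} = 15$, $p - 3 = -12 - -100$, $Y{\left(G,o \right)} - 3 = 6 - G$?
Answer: $- \frac{12023517}{326} \approx -36882.0$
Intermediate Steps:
$Y{\left(G,o \right)} = 9 - G$ ($Y{\left(G,o \right)} = 3 - \left(-6 + G\right) = 9 - G$)
$p = 91$ ($p = 3 - -88 = 3 + \left(-12 + 100\right) = 3 + 88 = 91$)
$r = \frac{1}{163}$ ($r = \frac{1}{\left(9 - 15\right) + 169} = \frac{1}{-6 + 169} = \frac{1}{163} \approx 0.006135$)
$S{\left(m,D \right)} = \frac{15}{2}$ ($S{\left(m,D \right)} = \frac{1}{2} \cdot 15 = \frac{15}{2}$)
$n{\left(u,a \right)} = 91 + \frac{a}{163}$ ($n{\left(u,a \right)} = \frac{a}{163} + 91 = 91 + \frac{a}{163}$)
$-36973 + n{\left(-125,S{\left(15,0 \right)} \right)} = -36973 + \left(91 + \frac{1}{163} \cdot \frac{15}{2}\right) = -36973 + \left(91 + \frac{15}{326}\right) = -36973 + \frac{29681}{326} = - \frac{12023517}{326}$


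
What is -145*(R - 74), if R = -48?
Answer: 17690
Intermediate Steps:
-145*(R - 74) = -145*(-48 - 74) = -145*(-122) = 17690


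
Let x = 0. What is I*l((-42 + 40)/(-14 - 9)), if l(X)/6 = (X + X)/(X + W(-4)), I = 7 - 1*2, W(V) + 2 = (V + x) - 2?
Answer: -60/91 ≈ -0.65934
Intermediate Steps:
W(V) = -4 + V (W(V) = -2 + ((V + 0) - 2) = -2 + (V - 2) = -2 + (-2 + V) = -4 + V)
I = 5 (I = 7 - 2 = 5)
l(X) = 12*X/(-8 + X) (l(X) = 6*((X + X)/(X + (-4 - 4))) = 6*((2*X)/(X - 8)) = 6*((2*X)/(-8 + X)) = 6*(2*X/(-8 + X)) = 12*X/(-8 + X))
I*l((-42 + 40)/(-14 - 9)) = 5*(12*((-42 + 40)/(-14 - 9))/(-8 + (-42 + 40)/(-14 - 9))) = 5*(12*(-2/(-23))/(-8 - 2/(-23))) = 5*(12*(-2*(-1/23))/(-8 - 2*(-1/23))) = 5*(12*(2/23)/(-8 + 2/23)) = 5*(12*(2/23)/(-182/23)) = 5*(12*(2/23)*(-23/182)) = 5*(-12/91) = -60/91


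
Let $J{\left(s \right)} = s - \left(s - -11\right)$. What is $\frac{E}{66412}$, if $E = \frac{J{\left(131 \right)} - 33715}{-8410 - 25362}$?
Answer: $\frac{16863}{1121433032} \approx 1.5037 \cdot 10^{-5}$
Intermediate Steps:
$J{\left(s \right)} = -11$ ($J{\left(s \right)} = s - \left(s + 11\right) = s - \left(11 + s\right) = -11$)
$E = \frac{16863}{16886}$ ($E = \frac{-11 - 33715}{-8410 - 25362} = - \frac{33726}{-33772} = \left(-33726\right) \left(- \frac{1}{33772}\right) = \frac{16863}{16886} \approx 0.99864$)
$\frac{E}{66412} = \frac{16863}{16886 \cdot 66412} = \frac{16863}{16886} \cdot \frac{1}{66412} = \frac{16863}{1121433032}$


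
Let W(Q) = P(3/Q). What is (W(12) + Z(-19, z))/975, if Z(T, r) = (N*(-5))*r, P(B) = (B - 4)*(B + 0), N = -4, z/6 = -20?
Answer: -197/80 ≈ -2.4625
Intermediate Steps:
z = -120 (z = 6*(-20) = -120)
P(B) = B*(-4 + B) (P(B) = (-4 + B)*B = B*(-4 + B))
W(Q) = 3*(-4 + 3/Q)/Q (W(Q) = (3/Q)*(-4 + 3/Q) = 3*(-4 + 3/Q)/Q)
Z(T, r) = 20*r (Z(T, r) = (-4*(-5))*r = 20*r)
(W(12) + Z(-19, z))/975 = (3*(3 - 4*12)/12**2 + 20*(-120))/975 = (3*(1/144)*(3 - 48) - 2400)*(1/975) = (3*(1/144)*(-45) - 2400)*(1/975) = (-15/16 - 2400)*(1/975) = -38415/16*1/975 = -197/80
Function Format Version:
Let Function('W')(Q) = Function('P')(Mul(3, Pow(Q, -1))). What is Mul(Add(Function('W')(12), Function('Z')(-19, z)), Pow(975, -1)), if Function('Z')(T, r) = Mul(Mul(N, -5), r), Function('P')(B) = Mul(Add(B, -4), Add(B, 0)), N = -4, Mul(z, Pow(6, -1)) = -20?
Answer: Rational(-197, 80) ≈ -2.4625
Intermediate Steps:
z = -120 (z = Mul(6, -20) = -120)
Function('P')(B) = Mul(B, Add(-4, B)) (Function('P')(B) = Mul(Add(-4, B), B) = Mul(B, Add(-4, B)))
Function('W')(Q) = Mul(3, Pow(Q, -1), Add(-4, Mul(3, Pow(Q, -1)))) (Function('W')(Q) = Mul(Mul(3, Pow(Q, -1)), Add(-4, Mul(3, Pow(Q, -1)))) = Mul(3, Pow(Q, -1), Add(-4, Mul(3, Pow(Q, -1)))))
Function('Z')(T, r) = Mul(20, r) (Function('Z')(T, r) = Mul(Mul(-4, -5), r) = Mul(20, r))
Mul(Add(Function('W')(12), Function('Z')(-19, z)), Pow(975, -1)) = Mul(Add(Mul(3, Pow(12, -2), Add(3, Mul(-4, 12))), Mul(20, -120)), Pow(975, -1)) = Mul(Add(Mul(3, Rational(1, 144), Add(3, -48)), -2400), Rational(1, 975)) = Mul(Add(Mul(3, Rational(1, 144), -45), -2400), Rational(1, 975)) = Mul(Add(Rational(-15, 16), -2400), Rational(1, 975)) = Mul(Rational(-38415, 16), Rational(1, 975)) = Rational(-197, 80)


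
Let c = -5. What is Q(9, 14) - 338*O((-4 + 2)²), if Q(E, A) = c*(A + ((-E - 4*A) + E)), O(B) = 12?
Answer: -3846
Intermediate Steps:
Q(E, A) = 15*A (Q(E, A) = -5*(A + ((-E - 4*A) + E)) = -5*(A - 4*A) = -(-15)*A = 15*A)
Q(9, 14) - 338*O((-4 + 2)²) = 15*14 - 338*12 = 210 - 4056 = -3846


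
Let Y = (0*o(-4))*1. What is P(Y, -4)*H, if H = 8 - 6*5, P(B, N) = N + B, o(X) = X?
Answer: 88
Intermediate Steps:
Y = 0 (Y = (0*(-4))*1 = 0*1 = 0)
P(B, N) = B + N
H = -22 (H = 8 - 30 = -22)
P(Y, -4)*H = (0 - 4)*(-22) = -4*(-22) = 88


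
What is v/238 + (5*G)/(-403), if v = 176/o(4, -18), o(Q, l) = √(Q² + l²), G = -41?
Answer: 205/403 + 44*√85/10115 ≈ 0.54879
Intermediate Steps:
v = 88*√85/85 (v = 176/(√(4² + (-18)²)) = 176/(√(16 + 324)) = 176/(√340) = 176/((2*√85)) = 176*(√85/170) = 88*√85/85 ≈ 9.5449)
v/238 + (5*G)/(-403) = (88*√85/85)/238 + (5*(-41))/(-403) = (88*√85/85)*(1/238) - 205*(-1/403) = 44*√85/10115 + 205/403 = 205/403 + 44*√85/10115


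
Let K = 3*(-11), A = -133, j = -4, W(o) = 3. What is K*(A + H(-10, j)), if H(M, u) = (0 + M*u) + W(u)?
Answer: 2970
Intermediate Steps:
H(M, u) = 3 + M*u (H(M, u) = (0 + M*u) + 3 = M*u + 3 = 3 + M*u)
K = -33
K*(A + H(-10, j)) = -33*(-133 + (3 - 10*(-4))) = -33*(-133 + (3 + 40)) = -33*(-133 + 43) = -33*(-90) = 2970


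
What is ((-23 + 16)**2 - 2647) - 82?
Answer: -2680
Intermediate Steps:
((-23 + 16)**2 - 2647) - 82 = ((-7)**2 - 2647) - 82 = (49 - 2647) - 82 = -2598 - 82 = -2680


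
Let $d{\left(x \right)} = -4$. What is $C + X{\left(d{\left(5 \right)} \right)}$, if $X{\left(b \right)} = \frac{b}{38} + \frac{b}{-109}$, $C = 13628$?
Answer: $\frac{28223446}{2071} \approx 13628.0$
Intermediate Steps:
$X{\left(b \right)} = \frac{71 b}{4142}$ ($X{\left(b \right)} = b \frac{1}{38} + b \left(- \frac{1}{109}\right) = \frac{b}{38} - \frac{b}{109} = \frac{71 b}{4142}$)
$C + X{\left(d{\left(5 \right)} \right)} = 13628 + \frac{71}{4142} \left(-4\right) = 13628 - \frac{142}{2071} = \frac{28223446}{2071}$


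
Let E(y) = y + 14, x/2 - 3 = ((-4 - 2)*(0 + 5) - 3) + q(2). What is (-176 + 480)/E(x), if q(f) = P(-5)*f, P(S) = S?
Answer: -152/33 ≈ -4.6061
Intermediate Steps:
q(f) = -5*f
x = -80 (x = 6 + 2*(((-4 - 2)*(0 + 5) - 3) - 5*2) = 6 + 2*((-6*5 - 3) - 10) = 6 + 2*((-30 - 3) - 10) = 6 + 2*(-33 - 10) = 6 + 2*(-43) = 6 - 86 = -80)
E(y) = 14 + y
(-176 + 480)/E(x) = (-176 + 480)/(14 - 80) = 304/(-66) = 304*(-1/66) = -152/33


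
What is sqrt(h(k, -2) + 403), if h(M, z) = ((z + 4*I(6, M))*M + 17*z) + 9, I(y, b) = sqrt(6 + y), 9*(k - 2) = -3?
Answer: 2*sqrt(843 + 30*sqrt(3))/3 ≈ 19.944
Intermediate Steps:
k = 5/3 (k = 2 + (1/9)*(-3) = 2 - 1/3 = 5/3 ≈ 1.6667)
h(M, z) = 9 + 17*z + M*(z + 8*sqrt(3)) (h(M, z) = ((z + 4*sqrt(6 + 6))*M + 17*z) + 9 = ((z + 4*sqrt(12))*M + 17*z) + 9 = ((z + 4*(2*sqrt(3)))*M + 17*z) + 9 = ((z + 8*sqrt(3))*M + 17*z) + 9 = (M*(z + 8*sqrt(3)) + 17*z) + 9 = (17*z + M*(z + 8*sqrt(3))) + 9 = 9 + 17*z + M*(z + 8*sqrt(3)))
sqrt(h(k, -2) + 403) = sqrt((9 + 17*(-2) + (5/3)*(-2) + 8*(5/3)*sqrt(3)) + 403) = sqrt((9 - 34 - 10/3 + 40*sqrt(3)/3) + 403) = sqrt((-85/3 + 40*sqrt(3)/3) + 403) = sqrt(1124/3 + 40*sqrt(3)/3)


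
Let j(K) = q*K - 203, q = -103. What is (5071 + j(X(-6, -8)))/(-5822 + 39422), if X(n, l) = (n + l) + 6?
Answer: 1423/8400 ≈ 0.16940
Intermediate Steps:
X(n, l) = 6 + l + n (X(n, l) = (l + n) + 6 = 6 + l + n)
j(K) = -203 - 103*K (j(K) = -103*K - 203 = -203 - 103*K)
(5071 + j(X(-6, -8)))/(-5822 + 39422) = (5071 + (-203 - 103*(6 - 8 - 6)))/(-5822 + 39422) = (5071 + (-203 - 103*(-8)))/33600 = (5071 + (-203 + 824))*(1/33600) = (5071 + 621)*(1/33600) = 5692*(1/33600) = 1423/8400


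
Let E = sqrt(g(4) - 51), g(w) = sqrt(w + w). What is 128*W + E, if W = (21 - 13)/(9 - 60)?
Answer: -1024/51 + I*sqrt(51 - 2*sqrt(2)) ≈ -20.078 + 6.9406*I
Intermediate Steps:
g(w) = sqrt(2)*sqrt(w) (g(w) = sqrt(2*w) = sqrt(2)*sqrt(w))
W = -8/51 (W = 8/(-51) = 8*(-1/51) = -8/51 ≈ -0.15686)
E = sqrt(-51 + 2*sqrt(2)) (E = sqrt(sqrt(2)*sqrt(4) - 51) = sqrt(sqrt(2)*2 - 51) = sqrt(2*sqrt(2) - 51) = sqrt(-51 + 2*sqrt(2)) ≈ 6.9406*I)
128*W + E = 128*(-8/51) + sqrt(-51 + 2*sqrt(2)) = -1024/51 + sqrt(-51 + 2*sqrt(2))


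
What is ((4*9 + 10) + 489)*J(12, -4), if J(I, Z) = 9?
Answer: 4815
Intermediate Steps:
((4*9 + 10) + 489)*J(12, -4) = ((4*9 + 10) + 489)*9 = ((36 + 10) + 489)*9 = (46 + 489)*9 = 535*9 = 4815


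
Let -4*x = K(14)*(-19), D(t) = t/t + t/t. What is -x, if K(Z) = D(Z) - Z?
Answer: 57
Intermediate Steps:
D(t) = 2 (D(t) = 1 + 1 = 2)
K(Z) = 2 - Z
x = -57 (x = -(2 - 1*14)*(-19)/4 = -(2 - 14)*(-19)/4 = -(-3)*(-19) = -¼*228 = -57)
-x = -1*(-57) = 57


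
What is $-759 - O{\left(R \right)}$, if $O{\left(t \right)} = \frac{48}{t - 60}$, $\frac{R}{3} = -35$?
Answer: $- \frac{41729}{55} \approx -758.71$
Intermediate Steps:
$R = -105$ ($R = 3 \left(-35\right) = -105$)
$O{\left(t \right)} = \frac{48}{-60 + t}$
$-759 - O{\left(R \right)} = -759 - \frac{48}{-60 - 105} = -759 - \frac{48}{-165} = -759 - 48 \left(- \frac{1}{165}\right) = -759 - - \frac{16}{55} = -759 + \frac{16}{55} = - \frac{41729}{55}$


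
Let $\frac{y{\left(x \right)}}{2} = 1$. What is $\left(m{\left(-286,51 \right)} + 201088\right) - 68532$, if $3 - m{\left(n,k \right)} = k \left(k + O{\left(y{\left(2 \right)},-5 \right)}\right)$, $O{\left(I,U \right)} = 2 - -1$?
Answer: $129805$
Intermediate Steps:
$y{\left(x \right)} = 2$ ($y{\left(x \right)} = 2 \cdot 1 = 2$)
$O{\left(I,U \right)} = 3$ ($O{\left(I,U \right)} = 2 + 1 = 3$)
$m{\left(n,k \right)} = 3 - k \left(3 + k\right)$ ($m{\left(n,k \right)} = 3 - k \left(k + 3\right) = 3 - k \left(3 + k\right)$)
$\left(m{\left(-286,51 \right)} + 201088\right) - 68532 = \left(\left(3 - 51^{2} - 153\right) + 201088\right) - 68532 = \left(\left(3 - 2601 - 153\right) + 201088\right) - 68532 = \left(-2751 + 201088\right) - 68532 = 198337 - 68532 = 129805$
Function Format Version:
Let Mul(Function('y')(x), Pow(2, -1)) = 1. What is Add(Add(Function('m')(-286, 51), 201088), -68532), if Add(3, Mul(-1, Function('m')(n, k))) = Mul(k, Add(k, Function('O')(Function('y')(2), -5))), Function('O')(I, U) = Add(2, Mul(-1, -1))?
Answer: 129805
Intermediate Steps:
Function('y')(x) = 2 (Function('y')(x) = Mul(2, 1) = 2)
Function('O')(I, U) = 3 (Function('O')(I, U) = Add(2, 1) = 3)
Function('m')(n, k) = Add(3, Mul(-1, k, Add(3, k))) (Function('m')(n, k) = Add(3, Mul(-1, Mul(k, Add(k, 3)))) = Add(3, Mul(-1, Mul(k, Add(3, k)))) = Add(3, Mul(-1, k, Add(3, k))))
Add(Add(Function('m')(-286, 51), 201088), -68532) = Add(Add(Add(3, Mul(-1, Pow(51, 2)), Mul(-3, 51)), 201088), -68532) = Add(Add(Add(3, Mul(-1, 2601), -153), 201088), -68532) = Add(Add(Add(3, -2601, -153), 201088), -68532) = Add(Add(-2751, 201088), -68532) = Add(198337, -68532) = 129805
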